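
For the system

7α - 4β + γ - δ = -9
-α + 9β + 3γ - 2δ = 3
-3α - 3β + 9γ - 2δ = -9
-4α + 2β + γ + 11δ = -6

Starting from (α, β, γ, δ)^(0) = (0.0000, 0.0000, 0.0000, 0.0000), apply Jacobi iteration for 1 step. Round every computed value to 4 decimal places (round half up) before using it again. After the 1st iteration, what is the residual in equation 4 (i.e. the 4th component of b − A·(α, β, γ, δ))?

Iteration 1:
  α = (-9 - (-4)·0.0000 - (1)·0.0000 - (-1)·0.0000) / (7) = -1.2857
  β = (3 - (-1)·0.0000 - (3)·0.0000 - (-2)·0.0000) / (9) = 0.3333
  γ = (-9 - (-3)·0.0000 - (-3)·0.0000 - (-2)·0.0000) / (9) = -1.0000
  δ = (-6 - (-4)·0.0000 - (2)·0.0000 - (1)·0.0000) / (11) = -0.5455
Residual b − A·x = (1.7876, 0.6236, -3.9482, -4.8089)

-4.8089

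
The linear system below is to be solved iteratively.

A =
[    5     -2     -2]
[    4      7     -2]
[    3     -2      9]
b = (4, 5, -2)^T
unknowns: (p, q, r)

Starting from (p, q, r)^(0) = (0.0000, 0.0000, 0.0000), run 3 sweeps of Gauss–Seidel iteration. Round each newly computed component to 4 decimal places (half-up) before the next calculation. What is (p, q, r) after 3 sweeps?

Iteration 1:
  p = (4 - (-2)·0.0000 - (-2)·0.0000) / (5) = 0.8000
  q = (5 - (4)·0.8000 - (-2)·0.0000) / (7) = 0.2571
  r = (-2 - (3)·0.8000 - (-2)·0.2571) / (9) = -0.4318
Iteration 2:
  p = (4 - (-2)·0.2571 - (-2)·-0.4318) / (5) = 0.7301
  q = (5 - (4)·0.7301 - (-2)·-0.4318) / (7) = 0.1737
  r = (-2 - (3)·0.7301 - (-2)·0.1737) / (9) = -0.4270
Iteration 3:
  p = (4 - (-2)·0.1737 - (-2)·-0.4270) / (5) = 0.6987
  q = (5 - (4)·0.6987 - (-2)·-0.4270) / (7) = 0.1930
  r = (-2 - (3)·0.6987 - (-2)·0.1930) / (9) = -0.4122

(0.6987, 0.1930, -0.4122)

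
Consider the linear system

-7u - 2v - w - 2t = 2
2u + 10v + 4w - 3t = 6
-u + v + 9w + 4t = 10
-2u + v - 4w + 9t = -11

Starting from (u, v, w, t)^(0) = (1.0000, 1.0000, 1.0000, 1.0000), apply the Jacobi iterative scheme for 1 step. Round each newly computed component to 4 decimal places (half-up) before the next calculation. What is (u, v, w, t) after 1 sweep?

(-1.0000, 0.3000, 0.6667, -0.6667)

Iteration 1:
  u = (2 - (-2)·1.0000 - (-1)·1.0000 - (-2)·1.0000) / (-7) = -1.0000
  v = (6 - (2)·1.0000 - (4)·1.0000 - (-3)·1.0000) / (10) = 0.3000
  w = (10 - (-1)·1.0000 - (1)·1.0000 - (4)·1.0000) / (9) = 0.6667
  t = (-11 - (-2)·1.0000 - (1)·1.0000 - (-4)·1.0000) / (9) = -0.6667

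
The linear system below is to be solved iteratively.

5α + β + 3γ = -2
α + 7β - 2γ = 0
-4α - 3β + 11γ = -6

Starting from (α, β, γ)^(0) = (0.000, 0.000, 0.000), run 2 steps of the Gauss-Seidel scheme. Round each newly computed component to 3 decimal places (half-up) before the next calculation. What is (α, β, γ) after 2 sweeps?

(-0.006, -0.192, -0.600)

Iteration 1:
  α = (-2 - (1)·0.000 - (3)·0.000) / (5) = -0.400
  β = (0 - (1)·-0.400 - (-2)·0.000) / (7) = 0.057
  γ = (-6 - (-4)·-0.400 - (-3)·0.057) / (11) = -0.675
Iteration 2:
  α = (-2 - (1)·0.057 - (3)·-0.675) / (5) = -0.006
  β = (0 - (1)·-0.006 - (-2)·-0.675) / (7) = -0.192
  γ = (-6 - (-4)·-0.006 - (-3)·-0.192) / (11) = -0.600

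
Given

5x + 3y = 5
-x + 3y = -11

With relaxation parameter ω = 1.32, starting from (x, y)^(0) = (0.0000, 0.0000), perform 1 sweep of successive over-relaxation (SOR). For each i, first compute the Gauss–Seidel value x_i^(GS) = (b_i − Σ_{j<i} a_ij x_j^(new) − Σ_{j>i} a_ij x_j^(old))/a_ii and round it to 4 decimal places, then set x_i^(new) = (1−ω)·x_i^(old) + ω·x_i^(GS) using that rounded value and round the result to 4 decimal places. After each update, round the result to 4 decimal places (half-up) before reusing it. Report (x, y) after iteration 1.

Iteration 1:
  x: GS value = (5 - (3)·0.0000) / (5) = 1.0000;  x ← (1−ω)·0.0000 + ω·1.0000 = 1.3200
  y: GS value = (-11 - (-1)·1.3200) / (3) = -3.2267;  y ← (1−ω)·0.0000 + ω·-3.2267 = -4.2592

(1.3200, -4.2592)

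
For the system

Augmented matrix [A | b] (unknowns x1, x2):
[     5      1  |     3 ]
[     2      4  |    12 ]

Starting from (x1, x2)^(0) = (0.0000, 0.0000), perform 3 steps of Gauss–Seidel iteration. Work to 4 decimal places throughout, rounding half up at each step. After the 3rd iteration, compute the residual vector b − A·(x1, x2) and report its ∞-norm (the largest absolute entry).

Iteration 1:
  x1 = (3 - (1)·0.0000) / (5) = 0.6000
  x2 = (12 - (2)·0.6000) / (4) = 2.7000
Iteration 2:
  x1 = (3 - (1)·2.7000) / (5) = 0.0600
  x2 = (12 - (2)·0.0600) / (4) = 2.9700
Iteration 3:
  x1 = (3 - (1)·2.9700) / (5) = 0.0060
  x2 = (12 - (2)·0.0060) / (4) = 2.9970
Residual b − A·x = (-0.0270, 0.0000); ∞-norm = 0.0270

0.0270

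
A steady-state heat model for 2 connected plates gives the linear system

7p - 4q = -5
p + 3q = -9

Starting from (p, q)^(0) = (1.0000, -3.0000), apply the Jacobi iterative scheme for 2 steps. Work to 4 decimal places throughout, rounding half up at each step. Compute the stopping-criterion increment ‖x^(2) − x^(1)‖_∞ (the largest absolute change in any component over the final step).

1.1428

Iteration 1:
  p = (-5 - (-4)·-3.0000) / (7) = -2.4286
  q = (-9 - (1)·1.0000) / (3) = -3.3333
Iteration 2:
  p = (-5 - (-4)·-3.3333) / (7) = -2.6190
  q = (-9 - (1)·-2.4286) / (3) = -2.1905
Change: (-0.1904, 1.1428) → max |·| = 1.1428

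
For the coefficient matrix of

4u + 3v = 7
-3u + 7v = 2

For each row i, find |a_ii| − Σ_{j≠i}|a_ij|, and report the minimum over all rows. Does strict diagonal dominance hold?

row 1: |4| − (3) = 1
row 2: |7| − (3) = 4
minimum over rows = 1 → strictly diagonally dominant (convergence guaranteed)

1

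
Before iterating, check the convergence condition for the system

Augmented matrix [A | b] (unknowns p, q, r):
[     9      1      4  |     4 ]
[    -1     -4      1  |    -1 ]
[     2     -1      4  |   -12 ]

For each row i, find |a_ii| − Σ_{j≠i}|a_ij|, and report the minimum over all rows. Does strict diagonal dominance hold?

1

row 1: |9| − (1+4) = 4
row 2: |-4| − (1+1) = 2
row 3: |4| − (2+1) = 1
minimum over rows = 1 → strictly diagonally dominant (convergence guaranteed)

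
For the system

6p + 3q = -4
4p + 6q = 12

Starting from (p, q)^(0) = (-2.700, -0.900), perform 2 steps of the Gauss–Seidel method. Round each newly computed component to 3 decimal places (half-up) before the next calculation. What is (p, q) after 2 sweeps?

Iteration 1:
  p = (-4 - (3)·-0.900) / (6) = -0.217
  q = (12 - (4)·-0.217) / (6) = 2.145
Iteration 2:
  p = (-4 - (3)·2.145) / (6) = -1.739
  q = (12 - (4)·-1.739) / (6) = 3.159

(-1.739, 3.159)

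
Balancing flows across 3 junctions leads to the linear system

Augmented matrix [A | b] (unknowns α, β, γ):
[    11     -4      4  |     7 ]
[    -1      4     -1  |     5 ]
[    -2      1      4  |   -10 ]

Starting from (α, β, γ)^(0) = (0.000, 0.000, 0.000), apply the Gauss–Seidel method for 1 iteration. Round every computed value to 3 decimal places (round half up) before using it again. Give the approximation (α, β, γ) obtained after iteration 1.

(0.636, 1.409, -2.534)

Iteration 1:
  α = (7 - (-4)·0.000 - (4)·0.000) / (11) = 0.636
  β = (5 - (-1)·0.636 - (-1)·0.000) / (4) = 1.409
  γ = (-10 - (-2)·0.636 - (1)·1.409) / (4) = -2.534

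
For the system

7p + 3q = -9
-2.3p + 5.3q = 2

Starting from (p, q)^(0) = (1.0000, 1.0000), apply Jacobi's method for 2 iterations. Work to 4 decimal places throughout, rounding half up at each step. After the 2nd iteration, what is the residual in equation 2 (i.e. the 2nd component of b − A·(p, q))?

0.1862

Iteration 1:
  p = (-9 - (3)·1.0000) / (7) = -1.7143
  q = (2 - (-2.3)·1.0000) / (5.3) = 0.8113
Iteration 2:
  p = (-9 - (3)·0.8113) / (7) = -1.6334
  q = (2 - (-2.3)·-1.7143) / (5.3) = -0.3666
Residual b − A·x = (3.5336, 0.1862)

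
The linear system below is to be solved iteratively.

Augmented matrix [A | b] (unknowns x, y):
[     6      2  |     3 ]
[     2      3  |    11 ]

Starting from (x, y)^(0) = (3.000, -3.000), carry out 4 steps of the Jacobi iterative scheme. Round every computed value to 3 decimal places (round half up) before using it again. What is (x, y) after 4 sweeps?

(-0.735, 3.926)

Iteration 1:
  x = (3 - (2)·-3.000) / (6) = 1.500
  y = (11 - (2)·3.000) / (3) = 1.667
Iteration 2:
  x = (3 - (2)·1.667) / (6) = -0.056
  y = (11 - (2)·1.500) / (3) = 2.667
Iteration 3:
  x = (3 - (2)·2.667) / (6) = -0.389
  y = (11 - (2)·-0.056) / (3) = 3.704
Iteration 4:
  x = (3 - (2)·3.704) / (6) = -0.735
  y = (11 - (2)·-0.389) / (3) = 3.926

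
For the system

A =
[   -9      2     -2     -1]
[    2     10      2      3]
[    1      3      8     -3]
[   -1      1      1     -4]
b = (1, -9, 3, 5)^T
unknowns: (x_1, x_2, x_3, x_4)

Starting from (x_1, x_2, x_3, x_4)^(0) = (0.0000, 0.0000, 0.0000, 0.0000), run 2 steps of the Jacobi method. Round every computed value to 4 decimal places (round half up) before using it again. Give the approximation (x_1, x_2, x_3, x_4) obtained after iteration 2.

(-0.2556, -0.5778, 0.2576, -1.3535)

Iteration 1:
  x_1 = (1 - (2)·0.0000 - (-2)·0.0000 - (-1)·0.0000) / (-9) = -0.1111
  x_2 = (-9 - (2)·0.0000 - (2)·0.0000 - (3)·0.0000) / (10) = -0.9000
  x_3 = (3 - (1)·0.0000 - (3)·0.0000 - (-3)·0.0000) / (8) = 0.3750
  x_4 = (5 - (-1)·0.0000 - (1)·0.0000 - (1)·0.0000) / (-4) = -1.2500
Iteration 2:
  x_1 = (1 - (2)·-0.9000 - (-2)·0.3750 - (-1)·-1.2500) / (-9) = -0.2556
  x_2 = (-9 - (2)·-0.1111 - (2)·0.3750 - (3)·-1.2500) / (10) = -0.5778
  x_3 = (3 - (1)·-0.1111 - (3)·-0.9000 - (-3)·-1.2500) / (8) = 0.2576
  x_4 = (5 - (-1)·-0.1111 - (1)·-0.9000 - (1)·0.3750) / (-4) = -1.3535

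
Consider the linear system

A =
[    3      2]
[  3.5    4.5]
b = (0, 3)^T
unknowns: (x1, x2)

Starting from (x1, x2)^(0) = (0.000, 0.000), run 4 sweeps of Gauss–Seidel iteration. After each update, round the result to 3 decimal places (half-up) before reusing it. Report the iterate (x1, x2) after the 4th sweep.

(-0.795, 1.285)

Iteration 1:
  x1 = (0 - (2)·0.000) / (3) = 0.000
  x2 = (3 - (3.5)·0.000) / (4.5) = 0.667
Iteration 2:
  x1 = (0 - (2)·0.667) / (3) = -0.445
  x2 = (3 - (3.5)·-0.445) / (4.5) = 1.013
Iteration 3:
  x1 = (0 - (2)·1.013) / (3) = -0.675
  x2 = (3 - (3.5)·-0.675) / (4.5) = 1.192
Iteration 4:
  x1 = (0 - (2)·1.192) / (3) = -0.795
  x2 = (3 - (3.5)·-0.795) / (4.5) = 1.285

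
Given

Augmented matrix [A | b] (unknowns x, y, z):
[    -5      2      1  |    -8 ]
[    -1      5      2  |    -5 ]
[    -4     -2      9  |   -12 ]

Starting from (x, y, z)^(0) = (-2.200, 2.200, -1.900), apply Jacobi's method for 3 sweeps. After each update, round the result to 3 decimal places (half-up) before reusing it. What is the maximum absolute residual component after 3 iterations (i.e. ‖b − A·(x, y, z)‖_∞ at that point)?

1.791

Iteration 1:
  x = (-8 - (2)·2.200 - (1)·-1.900) / (-5) = 2.100
  y = (-5 - (-1)·-2.200 - (2)·-1.900) / (5) = -0.680
  z = (-12 - (-4)·-2.200 - (-2)·2.200) / (9) = -1.822
Iteration 2:
  x = (-8 - (2)·-0.680 - (1)·-1.822) / (-5) = 0.964
  y = (-5 - (-1)·2.100 - (2)·-1.822) / (5) = 0.149
  z = (-12 - (-4)·2.100 - (-2)·-0.680) / (9) = -0.551
Iteration 3:
  x = (-8 - (2)·0.149 - (1)·-0.551) / (-5) = 1.549
  y = (-5 - (-1)·0.964 - (2)·-0.551) / (5) = -0.587
  z = (-12 - (-4)·0.964 - (-2)·0.149) / (9) = -0.872
Residual b − A·x = (1.791, 1.228, 0.870); ∞-norm = 1.791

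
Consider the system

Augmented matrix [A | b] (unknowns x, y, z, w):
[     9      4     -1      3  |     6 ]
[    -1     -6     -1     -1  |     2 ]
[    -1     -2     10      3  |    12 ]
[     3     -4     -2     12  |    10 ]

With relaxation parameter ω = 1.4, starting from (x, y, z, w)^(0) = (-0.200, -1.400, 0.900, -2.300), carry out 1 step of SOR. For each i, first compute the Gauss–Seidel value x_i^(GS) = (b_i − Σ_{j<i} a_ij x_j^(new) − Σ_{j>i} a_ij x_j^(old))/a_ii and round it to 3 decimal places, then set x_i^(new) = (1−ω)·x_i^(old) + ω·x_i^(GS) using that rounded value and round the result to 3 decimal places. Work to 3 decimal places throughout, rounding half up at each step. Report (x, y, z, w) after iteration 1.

(3.098, -0.302, 2.635, 1.476)

Iteration 1:
  x: GS value = (6 - (4)·-1.400 - (-1)·0.900 - (3)·-2.300) / (9) = 2.156;  x ← (1−ω)·-0.200 + ω·2.156 = 3.098
  y: GS value = (2 - (-1)·3.098 - (-1)·0.900 - (-1)·-2.300) / (-6) = -0.616;  y ← (1−ω)·-1.400 + ω·-0.616 = -0.302
  z: GS value = (12 - (-1)·3.098 - (-2)·-0.302 - (3)·-2.300) / (10) = 2.139;  z ← (1−ω)·0.900 + ω·2.139 = 2.635
  w: GS value = (10 - (3)·3.098 - (-4)·-0.302 - (-2)·2.635) / (12) = 0.397;  w ← (1−ω)·-2.300 + ω·0.397 = 1.476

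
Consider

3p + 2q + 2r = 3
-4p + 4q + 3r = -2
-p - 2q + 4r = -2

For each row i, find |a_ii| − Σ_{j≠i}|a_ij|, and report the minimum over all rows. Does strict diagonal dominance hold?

row 1: |3| − (2+2) = -1
row 2: |4| − (4+3) = -3
row 3: |4| − (1+2) = 1
minimum over rows = -3 → not strictly diagonally dominant

-3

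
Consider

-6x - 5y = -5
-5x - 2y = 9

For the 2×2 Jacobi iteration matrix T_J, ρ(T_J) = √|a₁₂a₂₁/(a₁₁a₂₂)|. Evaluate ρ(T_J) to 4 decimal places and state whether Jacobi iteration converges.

a₁₂a₂₁/(a₁₁a₂₂) = (-5)·(-5) / ((-6)·(-2)) = 2.083333
ρ = √|2.083333| = √2.083333 = 1.4434
ρ > 1, so Jacobi diverges

1.4434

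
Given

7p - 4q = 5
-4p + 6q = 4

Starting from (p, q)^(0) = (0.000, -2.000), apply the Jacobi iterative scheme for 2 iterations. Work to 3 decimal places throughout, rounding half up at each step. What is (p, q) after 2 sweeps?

Iteration 1:
  p = (5 - (-4)·-2.000) / (7) = -0.429
  q = (4 - (-4)·0.000) / (6) = 0.667
Iteration 2:
  p = (5 - (-4)·0.667) / (7) = 1.095
  q = (4 - (-4)·-0.429) / (6) = 0.381

(1.095, 0.381)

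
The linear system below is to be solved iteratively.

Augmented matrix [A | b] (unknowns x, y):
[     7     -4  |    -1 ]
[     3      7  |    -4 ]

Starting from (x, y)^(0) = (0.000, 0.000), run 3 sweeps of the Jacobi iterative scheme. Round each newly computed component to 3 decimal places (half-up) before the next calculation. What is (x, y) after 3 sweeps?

Iteration 1:
  x = (-1 - (-4)·0.000) / (7) = -0.143
  y = (-4 - (3)·0.000) / (7) = -0.571
Iteration 2:
  x = (-1 - (-4)·-0.571) / (7) = -0.469
  y = (-4 - (3)·-0.143) / (7) = -0.510
Iteration 3:
  x = (-1 - (-4)·-0.510) / (7) = -0.434
  y = (-4 - (3)·-0.469) / (7) = -0.370

(-0.434, -0.370)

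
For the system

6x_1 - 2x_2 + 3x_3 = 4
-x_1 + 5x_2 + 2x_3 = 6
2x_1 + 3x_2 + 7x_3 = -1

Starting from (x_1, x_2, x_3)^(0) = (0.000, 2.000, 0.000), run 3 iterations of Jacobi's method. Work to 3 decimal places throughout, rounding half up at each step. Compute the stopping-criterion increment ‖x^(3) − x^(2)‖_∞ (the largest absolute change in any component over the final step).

0.353

Iteration 1:
  x_1 = (4 - (-2)·2.000 - (3)·0.000) / (6) = 1.333
  x_2 = (6 - (-1)·0.000 - (2)·0.000) / (5) = 1.200
  x_3 = (-1 - (2)·0.000 - (3)·2.000) / (7) = -1.000
Iteration 2:
  x_1 = (4 - (-2)·1.200 - (3)·-1.000) / (6) = 1.567
  x_2 = (6 - (-1)·1.333 - (2)·-1.000) / (5) = 1.867
  x_3 = (-1 - (2)·1.333 - (3)·1.200) / (7) = -1.038
Iteration 3:
  x_1 = (4 - (-2)·1.867 - (3)·-1.038) / (6) = 1.808
  x_2 = (6 - (-1)·1.567 - (2)·-1.038) / (5) = 1.929
  x_3 = (-1 - (2)·1.567 - (3)·1.867) / (7) = -1.391
Change: (0.241, 0.062, -0.353) → max |·| = 0.353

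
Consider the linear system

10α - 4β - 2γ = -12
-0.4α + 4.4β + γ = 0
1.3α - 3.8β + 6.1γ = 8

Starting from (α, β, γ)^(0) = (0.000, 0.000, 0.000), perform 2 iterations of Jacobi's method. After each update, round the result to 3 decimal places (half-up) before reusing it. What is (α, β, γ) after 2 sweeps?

Iteration 1:
  α = (-12 - (-4)·0.000 - (-2)·0.000) / (10) = -1.200
  β = (0 - (-0.4)·0.000 - (1)·0.000) / (4.4) = 0.000
  γ = (8 - (1.3)·0.000 - (-3.8)·0.000) / (6.1) = 1.311
Iteration 2:
  α = (-12 - (-4)·0.000 - (-2)·1.311) / (10) = -0.938
  β = (0 - (-0.4)·-1.200 - (1)·1.311) / (4.4) = -0.407
  γ = (8 - (1.3)·-1.200 - (-3.8)·0.000) / (6.1) = 1.567

(-0.938, -0.407, 1.567)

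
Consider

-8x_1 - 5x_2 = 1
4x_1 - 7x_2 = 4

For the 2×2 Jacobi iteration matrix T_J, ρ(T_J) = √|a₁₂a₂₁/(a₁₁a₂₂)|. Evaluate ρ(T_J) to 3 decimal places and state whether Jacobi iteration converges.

0.598

a₁₂a₂₁/(a₁₁a₂₂) = (-5)·(4) / ((-8)·(-7)) = -0.357143
ρ = √|-0.357143| = √0.357143 = 0.598
ρ < 1, so Jacobi converges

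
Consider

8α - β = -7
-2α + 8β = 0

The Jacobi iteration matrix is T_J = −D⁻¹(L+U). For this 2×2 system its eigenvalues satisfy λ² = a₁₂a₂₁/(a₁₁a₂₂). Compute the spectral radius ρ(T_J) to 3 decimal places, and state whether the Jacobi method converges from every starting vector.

a₁₂a₂₁/(a₁₁a₂₂) = (-1)·(-2) / ((8)·(8)) = 0.031250
ρ = √|0.031250| = √0.031250 = 0.177
ρ < 1, so Jacobi converges

0.177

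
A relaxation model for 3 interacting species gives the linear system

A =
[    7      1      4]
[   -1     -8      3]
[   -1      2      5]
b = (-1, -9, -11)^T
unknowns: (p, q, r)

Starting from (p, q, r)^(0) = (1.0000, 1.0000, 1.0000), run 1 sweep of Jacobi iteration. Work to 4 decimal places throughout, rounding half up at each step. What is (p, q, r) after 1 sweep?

(-0.8571, 1.3750, -2.4000)

Iteration 1:
  p = (-1 - (1)·1.0000 - (4)·1.0000) / (7) = -0.8571
  q = (-9 - (-1)·1.0000 - (3)·1.0000) / (-8) = 1.3750
  r = (-11 - (-1)·1.0000 - (2)·1.0000) / (5) = -2.4000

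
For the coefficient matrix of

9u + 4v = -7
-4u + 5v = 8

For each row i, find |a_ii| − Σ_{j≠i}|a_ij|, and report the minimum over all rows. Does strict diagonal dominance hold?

row 1: |9| − (4) = 5
row 2: |5| − (4) = 1
minimum over rows = 1 → strictly diagonally dominant (convergence guaranteed)

1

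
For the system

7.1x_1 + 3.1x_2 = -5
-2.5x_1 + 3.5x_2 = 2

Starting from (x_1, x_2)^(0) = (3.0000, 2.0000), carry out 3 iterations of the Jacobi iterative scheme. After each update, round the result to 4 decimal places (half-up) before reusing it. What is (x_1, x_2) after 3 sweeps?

Iteration 1:
  x_1 = (-5 - (3.1)·2.0000) / (7.1) = -1.5775
  x_2 = (2 - (-2.5)·3.0000) / (3.5) = 2.7143
Iteration 2:
  x_1 = (-5 - (3.1)·2.7143) / (7.1) = -1.8893
  x_2 = (2 - (-2.5)·-1.5775) / (3.5) = -0.5554
Iteration 3:
  x_1 = (-5 - (3.1)·-0.5554) / (7.1) = -0.4617
  x_2 = (2 - (-2.5)·-1.8893) / (3.5) = -0.7781

(-0.4617, -0.7781)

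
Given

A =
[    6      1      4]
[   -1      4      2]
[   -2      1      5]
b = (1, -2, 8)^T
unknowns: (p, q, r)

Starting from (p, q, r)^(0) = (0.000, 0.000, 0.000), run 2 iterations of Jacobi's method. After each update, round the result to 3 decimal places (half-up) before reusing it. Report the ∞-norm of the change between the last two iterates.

0.984

Iteration 1:
  p = (1 - (1)·0.000 - (4)·0.000) / (6) = 0.167
  q = (-2 - (-1)·0.000 - (2)·0.000) / (4) = -0.500
  r = (8 - (-2)·0.000 - (1)·0.000) / (5) = 1.600
Iteration 2:
  p = (1 - (1)·-0.500 - (4)·1.600) / (6) = -0.817
  q = (-2 - (-1)·0.167 - (2)·1.600) / (4) = -1.258
  r = (8 - (-2)·0.167 - (1)·-0.500) / (5) = 1.767
Change: (-0.984, -0.758, 0.167) → max |·| = 0.984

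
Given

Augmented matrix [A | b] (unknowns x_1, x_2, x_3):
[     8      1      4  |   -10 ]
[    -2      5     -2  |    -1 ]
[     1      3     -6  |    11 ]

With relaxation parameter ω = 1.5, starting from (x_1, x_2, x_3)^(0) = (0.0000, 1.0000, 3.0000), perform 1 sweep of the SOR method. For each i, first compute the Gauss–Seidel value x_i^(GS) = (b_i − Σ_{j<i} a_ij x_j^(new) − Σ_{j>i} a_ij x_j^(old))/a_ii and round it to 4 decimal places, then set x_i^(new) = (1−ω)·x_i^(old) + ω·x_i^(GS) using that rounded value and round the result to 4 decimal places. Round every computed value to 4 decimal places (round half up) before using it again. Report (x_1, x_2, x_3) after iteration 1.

Iteration 1:
  x_1: GS value = (-10 - (1)·1.0000 - (4)·3.0000) / (8) = -2.8750;  x_1 ← (1−ω)·0.0000 + ω·-2.8750 = -4.3125
  x_2: GS value = (-1 - (-2)·-4.3125 - (-2)·3.0000) / (5) = -0.7250;  x_2 ← (1−ω)·1.0000 + ω·-0.7250 = -1.5875
  x_3: GS value = (11 - (1)·-4.3125 - (3)·-1.5875) / (-6) = -3.3458;  x_3 ← (1−ω)·3.0000 + ω·-3.3458 = -6.5187

(-4.3125, -1.5875, -6.5187)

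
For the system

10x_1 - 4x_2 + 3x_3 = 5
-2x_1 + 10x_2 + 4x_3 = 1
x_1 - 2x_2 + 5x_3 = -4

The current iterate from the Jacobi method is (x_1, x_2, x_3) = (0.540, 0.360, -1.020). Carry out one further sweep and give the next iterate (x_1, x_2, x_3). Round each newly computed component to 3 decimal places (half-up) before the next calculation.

One sweep:
  x_1 = (5 - (-4)·0.360 - (3)·-1.020) / (10) = 0.950
  x_2 = (1 - (-2)·0.540 - (4)·-1.020) / (10) = 0.616
  x_3 = (-4 - (1)·0.540 - (-2)·0.360) / (5) = -0.764

(0.950, 0.616, -0.764)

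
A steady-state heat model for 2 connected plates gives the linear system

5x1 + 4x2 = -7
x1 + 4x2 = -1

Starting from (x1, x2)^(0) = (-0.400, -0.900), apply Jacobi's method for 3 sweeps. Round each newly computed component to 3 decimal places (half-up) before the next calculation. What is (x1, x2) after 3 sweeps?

Iteration 1:
  x1 = (-7 - (4)·-0.900) / (5) = -0.680
  x2 = (-1 - (1)·-0.400) / (4) = -0.150
Iteration 2:
  x1 = (-7 - (4)·-0.150) / (5) = -1.280
  x2 = (-1 - (1)·-0.680) / (4) = -0.080
Iteration 3:
  x1 = (-7 - (4)·-0.080) / (5) = -1.336
  x2 = (-1 - (1)·-1.280) / (4) = 0.070

(-1.336, 0.070)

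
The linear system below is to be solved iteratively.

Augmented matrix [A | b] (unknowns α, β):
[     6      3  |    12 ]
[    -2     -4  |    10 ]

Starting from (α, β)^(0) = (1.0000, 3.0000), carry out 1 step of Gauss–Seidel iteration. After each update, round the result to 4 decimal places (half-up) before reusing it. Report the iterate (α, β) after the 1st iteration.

(0.5000, -2.7500)

Iteration 1:
  α = (12 - (3)·3.0000) / (6) = 0.5000
  β = (10 - (-2)·0.5000) / (-4) = -2.7500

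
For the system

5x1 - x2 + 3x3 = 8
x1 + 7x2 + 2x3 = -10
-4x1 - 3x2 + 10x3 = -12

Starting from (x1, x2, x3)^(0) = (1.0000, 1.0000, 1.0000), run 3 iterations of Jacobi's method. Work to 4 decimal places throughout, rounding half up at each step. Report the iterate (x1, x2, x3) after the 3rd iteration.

Iteration 1:
  x1 = (8 - (-1)·1.0000 - (3)·1.0000) / (5) = 1.2000
  x2 = (-10 - (1)·1.0000 - (2)·1.0000) / (7) = -1.8571
  x3 = (-12 - (-4)·1.0000 - (-3)·1.0000) / (10) = -0.5000
Iteration 2:
  x1 = (8 - (-1)·-1.8571 - (3)·-0.5000) / (5) = 1.5286
  x2 = (-10 - (1)·1.2000 - (2)·-0.5000) / (7) = -1.4571
  x3 = (-12 - (-4)·1.2000 - (-3)·-1.8571) / (10) = -1.2771
Iteration 3:
  x1 = (8 - (-1)·-1.4571 - (3)·-1.2771) / (5) = 2.0748
  x2 = (-10 - (1)·1.5286 - (2)·-1.2771) / (7) = -1.2821
  x3 = (-12 - (-4)·1.5286 - (-3)·-1.4571) / (10) = -1.0257

(2.0748, -1.2821, -1.0257)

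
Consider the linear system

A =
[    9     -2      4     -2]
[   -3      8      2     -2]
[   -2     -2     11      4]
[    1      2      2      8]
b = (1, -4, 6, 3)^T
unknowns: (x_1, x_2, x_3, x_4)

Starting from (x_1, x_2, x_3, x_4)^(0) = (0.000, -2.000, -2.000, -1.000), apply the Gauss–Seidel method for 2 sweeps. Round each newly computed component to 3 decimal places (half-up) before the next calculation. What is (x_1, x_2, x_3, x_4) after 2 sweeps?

Iteration 1:
  x_1 = (1 - (-2)·-2.000 - (4)·-2.000 - (-2)·-1.000) / (9) = 0.333
  x_2 = (-4 - (-3)·0.333 - (2)·-2.000 - (-2)·-1.000) / (8) = -0.125
  x_3 = (6 - (-2)·0.333 - (-2)·-0.125 - (4)·-1.000) / (11) = 0.947
  x_4 = (3 - (1)·0.333 - (2)·-0.125 - (2)·0.947) / (8) = 0.128
Iteration 2:
  x_1 = (1 - (-2)·-0.125 - (4)·0.947 - (-2)·0.128) / (9) = -0.309
  x_2 = (-4 - (-3)·-0.309 - (2)·0.947 - (-2)·0.128) / (8) = -0.821
  x_3 = (6 - (-2)·-0.309 - (-2)·-0.821 - (4)·0.128) / (11) = 0.293
  x_4 = (3 - (1)·-0.309 - (2)·-0.821 - (2)·0.293) / (8) = 0.546

(-0.309, -0.821, 0.293, 0.546)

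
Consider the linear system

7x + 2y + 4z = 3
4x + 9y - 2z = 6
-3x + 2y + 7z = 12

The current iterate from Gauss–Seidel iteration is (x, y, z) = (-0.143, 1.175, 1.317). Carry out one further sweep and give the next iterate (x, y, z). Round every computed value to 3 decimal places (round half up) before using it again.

One sweep:
  x = (3 - (2)·1.175 - (4)·1.317) / (7) = -0.660
  y = (6 - (4)·-0.660 - (-2)·1.317) / (9) = 1.253
  z = (12 - (-3)·-0.660 - (2)·1.253) / (7) = 1.073

(-0.660, 1.253, 1.073)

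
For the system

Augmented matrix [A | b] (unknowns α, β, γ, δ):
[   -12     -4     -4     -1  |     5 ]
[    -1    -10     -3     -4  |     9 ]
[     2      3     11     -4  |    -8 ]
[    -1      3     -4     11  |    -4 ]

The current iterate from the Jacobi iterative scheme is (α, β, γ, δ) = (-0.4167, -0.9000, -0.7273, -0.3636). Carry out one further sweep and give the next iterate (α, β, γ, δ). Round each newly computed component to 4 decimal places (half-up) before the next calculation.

(0.1561, -0.4947, -0.5383, -0.4205)

One sweep:
  α = (5 - (-4)·-0.9000 - (-4)·-0.7273 - (-1)·-0.3636) / (-12) = 0.1561
  β = (9 - (-1)·-0.4167 - (-3)·-0.7273 - (-4)·-0.3636) / (-10) = -0.4947
  γ = (-8 - (2)·-0.4167 - (3)·-0.9000 - (-4)·-0.3636) / (11) = -0.5383
  δ = (-4 - (-1)·-0.4167 - (3)·-0.9000 - (-4)·-0.7273) / (11) = -0.4205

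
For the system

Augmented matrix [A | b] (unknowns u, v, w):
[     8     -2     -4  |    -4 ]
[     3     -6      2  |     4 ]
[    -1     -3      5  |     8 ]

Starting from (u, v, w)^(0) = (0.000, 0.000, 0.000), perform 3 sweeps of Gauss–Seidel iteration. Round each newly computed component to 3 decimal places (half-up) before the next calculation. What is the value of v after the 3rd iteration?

Iteration 1:
  u = (-4 - (-2)·0.000 - (-4)·0.000) / (8) = -0.500
  v = (4 - (3)·-0.500 - (2)·0.000) / (-6) = -0.917
  w = (8 - (-1)·-0.500 - (-3)·-0.917) / (5) = 0.950
Iteration 2:
  u = (-4 - (-2)·-0.917 - (-4)·0.950) / (8) = -0.254
  v = (4 - (3)·-0.254 - (2)·0.950) / (-6) = -0.477
  w = (8 - (-1)·-0.254 - (-3)·-0.477) / (5) = 1.263
Iteration 3:
  u = (-4 - (-2)·-0.477 - (-4)·1.263) / (8) = 0.012
  v = (4 - (3)·0.012 - (2)·1.263) / (-6) = -0.240
  w = (8 - (-1)·0.012 - (-3)·-0.240) / (5) = 1.458

-0.240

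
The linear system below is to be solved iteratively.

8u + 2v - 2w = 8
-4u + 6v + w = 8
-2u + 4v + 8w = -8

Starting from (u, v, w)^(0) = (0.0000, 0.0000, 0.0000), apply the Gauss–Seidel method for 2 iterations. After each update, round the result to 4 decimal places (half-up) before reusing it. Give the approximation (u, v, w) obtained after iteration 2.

Iteration 1:
  u = (8 - (2)·0.0000 - (-2)·0.0000) / (8) = 1.0000
  v = (8 - (-4)·1.0000 - (1)·0.0000) / (6) = 2.0000
  w = (-8 - (-2)·1.0000 - (4)·2.0000) / (8) = -1.7500
Iteration 2:
  u = (8 - (2)·2.0000 - (-2)·-1.7500) / (8) = 0.0625
  v = (8 - (-4)·0.0625 - (1)·-1.7500) / (6) = 1.6667
  w = (-8 - (-2)·0.0625 - (4)·1.6667) / (8) = -1.8177

(0.0625, 1.6667, -1.8177)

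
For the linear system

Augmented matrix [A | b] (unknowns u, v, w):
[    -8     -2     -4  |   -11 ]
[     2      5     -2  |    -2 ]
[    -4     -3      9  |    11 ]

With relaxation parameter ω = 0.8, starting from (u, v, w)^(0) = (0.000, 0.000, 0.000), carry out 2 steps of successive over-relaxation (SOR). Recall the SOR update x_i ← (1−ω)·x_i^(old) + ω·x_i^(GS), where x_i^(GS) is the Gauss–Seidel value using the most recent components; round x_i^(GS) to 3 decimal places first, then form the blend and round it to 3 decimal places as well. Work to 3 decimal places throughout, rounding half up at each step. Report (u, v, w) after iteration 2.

(0.978, -0.386, 1.460)

Iteration 1:
  u: GS value = (-11 - (-2)·0.000 - (-4)·0.000) / (-8) = 1.375;  u ← (1−ω)·0.000 + ω·1.375 = 1.100
  v: GS value = (-2 - (2)·1.100 - (-2)·0.000) / (5) = -0.840;  v ← (1−ω)·0.000 + ω·-0.840 = -0.672
  w: GS value = (11 - (-4)·1.100 - (-3)·-0.672) / (9) = 1.487;  w ← (1−ω)·0.000 + ω·1.487 = 1.190
Iteration 2:
  u: GS value = (-11 - (-2)·-0.672 - (-4)·1.190) / (-8) = 0.948;  u ← (1−ω)·1.100 + ω·0.948 = 0.978
  v: GS value = (-2 - (2)·0.978 - (-2)·1.190) / (5) = -0.315;  v ← (1−ω)·-0.672 + ω·-0.315 = -0.386
  w: GS value = (11 - (-4)·0.978 - (-3)·-0.386) / (9) = 1.528;  w ← (1−ω)·1.190 + ω·1.528 = 1.460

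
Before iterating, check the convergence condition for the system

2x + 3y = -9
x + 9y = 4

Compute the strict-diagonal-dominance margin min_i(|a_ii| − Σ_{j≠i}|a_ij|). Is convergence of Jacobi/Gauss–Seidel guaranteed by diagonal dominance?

row 1: |2| − (3) = -1
row 2: |9| − (1) = 8
minimum over rows = -1 → not strictly diagonally dominant

-1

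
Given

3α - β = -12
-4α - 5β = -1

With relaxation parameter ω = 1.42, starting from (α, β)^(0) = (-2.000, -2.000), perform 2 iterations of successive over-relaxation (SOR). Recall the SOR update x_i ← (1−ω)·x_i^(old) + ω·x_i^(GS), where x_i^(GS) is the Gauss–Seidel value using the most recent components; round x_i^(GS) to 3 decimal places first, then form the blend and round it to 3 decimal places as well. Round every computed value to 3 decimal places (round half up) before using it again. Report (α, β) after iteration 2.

(0.394, -3.397)

Iteration 1:
  α: GS value = (-12 - (-1)·-2.000) / (3) = -4.667;  α ← (1−ω)·-2.000 + ω·-4.667 = -5.787
  β: GS value = (-1 - (-4)·-5.787) / (-5) = 4.830;  β ← (1−ω)·-2.000 + ω·4.830 = 7.699
Iteration 2:
  α: GS value = (-12 - (-1)·7.699) / (3) = -1.434;  α ← (1−ω)·-5.787 + ω·-1.434 = 0.394
  β: GS value = (-1 - (-4)·0.394) / (-5) = -0.115;  β ← (1−ω)·7.699 + ω·-0.115 = -3.397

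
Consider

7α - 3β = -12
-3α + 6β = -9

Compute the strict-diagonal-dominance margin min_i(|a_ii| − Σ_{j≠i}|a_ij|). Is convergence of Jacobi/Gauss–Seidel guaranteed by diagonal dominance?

3

row 1: |7| − (3) = 4
row 2: |6| − (3) = 3
minimum over rows = 3 → strictly diagonally dominant (convergence guaranteed)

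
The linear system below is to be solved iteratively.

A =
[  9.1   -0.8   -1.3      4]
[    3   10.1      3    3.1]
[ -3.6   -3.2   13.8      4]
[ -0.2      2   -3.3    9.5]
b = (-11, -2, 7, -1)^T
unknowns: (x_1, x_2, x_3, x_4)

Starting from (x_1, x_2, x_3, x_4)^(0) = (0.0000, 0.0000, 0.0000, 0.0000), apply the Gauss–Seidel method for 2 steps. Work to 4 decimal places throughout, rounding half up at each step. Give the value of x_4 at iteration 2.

-0.0583

Iteration 1:
  x_1 = (-11 - (-0.8)·0.0000 - (-1.3)·0.0000 - (4)·0.0000) / (9.1) = -1.2088
  x_2 = (-2 - (3)·-1.2088 - (3)·0.0000 - (3.1)·0.0000) / (10.1) = 0.1610
  x_3 = (7 - (-3.6)·-1.2088 - (-3.2)·0.1610 - (4)·0.0000) / (13.8) = 0.2292
  x_4 = (-1 - (-0.2)·-1.2088 - (2)·0.1610 - (-3.3)·0.2292) / (9.5) = -0.0850
Iteration 2:
  x_1 = (-11 - (-0.8)·0.1610 - (-1.3)·0.2292 - (4)·-0.0850) / (9.1) = -1.1245
  x_2 = (-2 - (3)·-1.1245 - (3)·0.2292 - (3.1)·-0.0850) / (10.1) = 0.0940
  x_3 = (7 - (-3.6)·-1.1245 - (-3.2)·0.0940 - (4)·-0.0850) / (13.8) = 0.2603
  x_4 = (-1 - (-0.2)·-1.1245 - (2)·0.0940 - (-3.3)·0.2603) / (9.5) = -0.0583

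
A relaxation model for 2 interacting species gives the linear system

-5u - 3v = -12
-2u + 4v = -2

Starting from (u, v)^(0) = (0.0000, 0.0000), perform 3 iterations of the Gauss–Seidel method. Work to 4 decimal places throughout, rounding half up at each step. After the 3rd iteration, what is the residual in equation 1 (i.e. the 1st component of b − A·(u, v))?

0.1890

Iteration 1:
  u = (-12 - (-3)·0.0000) / (-5) = 2.4000
  v = (-2 - (-2)·2.4000) / (4) = 0.7000
Iteration 2:
  u = (-12 - (-3)·0.7000) / (-5) = 1.9800
  v = (-2 - (-2)·1.9800) / (4) = 0.4900
Iteration 3:
  u = (-12 - (-3)·0.4900) / (-5) = 2.1060
  v = (-2 - (-2)·2.1060) / (4) = 0.5530
Residual b − A·x = (0.1890, 0.0000)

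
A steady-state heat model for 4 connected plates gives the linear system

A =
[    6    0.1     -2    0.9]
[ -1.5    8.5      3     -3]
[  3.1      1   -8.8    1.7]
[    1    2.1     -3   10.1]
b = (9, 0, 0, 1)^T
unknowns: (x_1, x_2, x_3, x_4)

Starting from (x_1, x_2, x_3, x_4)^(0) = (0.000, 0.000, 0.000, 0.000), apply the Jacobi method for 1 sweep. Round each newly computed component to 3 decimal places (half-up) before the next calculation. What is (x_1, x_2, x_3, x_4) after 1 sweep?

(1.500, 0.000, 0.000, 0.099)

Iteration 1:
  x_1 = (9 - (0.1)·0.000 - (-2)·0.000 - (0.9)·0.000) / (6) = 1.500
  x_2 = (0 - (-1.5)·0.000 - (3)·0.000 - (-3)·0.000) / (8.5) = 0.000
  x_3 = (0 - (3.1)·0.000 - (1)·0.000 - (1.7)·0.000) / (-8.8) = 0.000
  x_4 = (1 - (1)·0.000 - (2.1)·0.000 - (-3)·0.000) / (10.1) = 0.099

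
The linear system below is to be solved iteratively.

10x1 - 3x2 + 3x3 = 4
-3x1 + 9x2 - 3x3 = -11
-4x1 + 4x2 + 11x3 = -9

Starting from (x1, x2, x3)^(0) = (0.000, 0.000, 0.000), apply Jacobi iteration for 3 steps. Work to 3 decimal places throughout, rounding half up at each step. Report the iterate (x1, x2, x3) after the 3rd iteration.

(0.060, -1.205, -0.221)

Iteration 1:
  x1 = (4 - (-3)·0.000 - (3)·0.000) / (10) = 0.400
  x2 = (-11 - (-3)·0.000 - (-3)·0.000) / (9) = -1.222
  x3 = (-9 - (-4)·0.000 - (4)·0.000) / (11) = -0.818
Iteration 2:
  x1 = (4 - (-3)·-1.222 - (3)·-0.818) / (10) = 0.279
  x2 = (-11 - (-3)·0.400 - (-3)·-0.818) / (9) = -1.362
  x3 = (-9 - (-4)·0.400 - (4)·-1.222) / (11) = -0.228
Iteration 3:
  x1 = (4 - (-3)·-1.362 - (3)·-0.228) / (10) = 0.060
  x2 = (-11 - (-3)·0.279 - (-3)·-0.228) / (9) = -1.205
  x3 = (-9 - (-4)·0.279 - (4)·-1.362) / (11) = -0.221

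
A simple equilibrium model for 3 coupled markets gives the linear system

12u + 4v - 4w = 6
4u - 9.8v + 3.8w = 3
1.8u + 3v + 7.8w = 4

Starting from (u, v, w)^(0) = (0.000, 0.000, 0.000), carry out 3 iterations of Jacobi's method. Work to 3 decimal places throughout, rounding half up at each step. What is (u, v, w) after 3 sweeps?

Iteration 1:
  u = (6 - (4)·0.000 - (-4)·0.000) / (12) = 0.500
  v = (3 - (4)·0.000 - (3.8)·0.000) / (-9.8) = -0.306
  w = (4 - (1.8)·0.000 - (3)·0.000) / (7.8) = 0.513
Iteration 2:
  u = (6 - (4)·-0.306 - (-4)·0.513) / (12) = 0.773
  v = (3 - (4)·0.500 - (3.8)·0.513) / (-9.8) = 0.097
  w = (4 - (1.8)·0.500 - (3)·-0.306) / (7.8) = 0.515
Iteration 3:
  u = (6 - (4)·0.097 - (-4)·0.515) / (12) = 0.639
  v = (3 - (4)·0.773 - (3.8)·0.515) / (-9.8) = 0.209
  w = (4 - (1.8)·0.773 - (3)·0.097) / (7.8) = 0.297

(0.639, 0.209, 0.297)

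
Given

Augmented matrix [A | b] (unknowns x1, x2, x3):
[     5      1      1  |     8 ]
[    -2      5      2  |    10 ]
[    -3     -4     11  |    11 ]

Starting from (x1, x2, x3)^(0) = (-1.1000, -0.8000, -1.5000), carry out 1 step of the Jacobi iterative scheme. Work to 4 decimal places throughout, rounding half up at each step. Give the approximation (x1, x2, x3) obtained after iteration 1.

Iteration 1:
  x1 = (8 - (1)·-0.8000 - (1)·-1.5000) / (5) = 2.0600
  x2 = (10 - (-2)·-1.1000 - (2)·-1.5000) / (5) = 2.1600
  x3 = (11 - (-3)·-1.1000 - (-4)·-0.8000) / (11) = 0.4091

(2.0600, 2.1600, 0.4091)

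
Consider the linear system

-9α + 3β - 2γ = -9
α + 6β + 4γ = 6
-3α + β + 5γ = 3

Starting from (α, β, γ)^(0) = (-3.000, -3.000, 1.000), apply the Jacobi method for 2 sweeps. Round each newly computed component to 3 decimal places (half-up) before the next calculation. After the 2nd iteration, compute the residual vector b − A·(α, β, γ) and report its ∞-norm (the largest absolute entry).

Iteration 1:
  α = (-9 - (3)·-3.000 - (-2)·1.000) / (-9) = -0.222
  β = (6 - (1)·-3.000 - (4)·1.000) / (6) = 0.833
  γ = (3 - (-3)·-3.000 - (1)·-3.000) / (5) = -0.600
Iteration 2:
  α = (-9 - (3)·0.833 - (-2)·-0.600) / (-9) = 1.411
  β = (6 - (1)·-0.222 - (4)·-0.600) / (6) = 1.437
  γ = (3 - (-3)·-0.222 - (1)·0.833) / (5) = 0.300
Residual b − A·x = (-0.012, -5.233, 4.296); ∞-norm = 5.233

5.233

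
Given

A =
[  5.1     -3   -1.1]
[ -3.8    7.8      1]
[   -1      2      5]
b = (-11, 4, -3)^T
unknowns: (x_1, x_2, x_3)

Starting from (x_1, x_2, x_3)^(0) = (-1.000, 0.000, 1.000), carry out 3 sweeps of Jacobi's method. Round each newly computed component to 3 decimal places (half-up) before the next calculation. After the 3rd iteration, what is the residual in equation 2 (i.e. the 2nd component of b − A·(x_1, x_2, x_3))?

Iteration 1:
  x_1 = (-11 - (-3)·0.000 - (-1.1)·1.000) / (5.1) = -1.941
  x_2 = (4 - (-3.8)·-1.000 - (1)·1.000) / (7.8) = -0.103
  x_3 = (-3 - (-1)·-1.000 - (2)·0.000) / (5) = -0.800
Iteration 2:
  x_1 = (-11 - (-3)·-0.103 - (-1.1)·-0.800) / (5.1) = -2.390
  x_2 = (4 - (-3.8)·-1.941 - (1)·-0.800) / (7.8) = -0.330
  x_3 = (-3 - (-1)·-1.941 - (2)·-0.103) / (5) = -0.947
Iteration 3:
  x_1 = (-11 - (-3)·-0.330 - (-1.1)·-0.947) / (5.1) = -2.555
  x_2 = (4 - (-3.8)·-2.390 - (1)·-0.947) / (7.8) = -0.530
  x_3 = (-3 - (-1)·-2.390 - (2)·-0.330) / (5) = -0.946
Residual b − A·x = (-0.600, -0.629, 0.235)

-0.629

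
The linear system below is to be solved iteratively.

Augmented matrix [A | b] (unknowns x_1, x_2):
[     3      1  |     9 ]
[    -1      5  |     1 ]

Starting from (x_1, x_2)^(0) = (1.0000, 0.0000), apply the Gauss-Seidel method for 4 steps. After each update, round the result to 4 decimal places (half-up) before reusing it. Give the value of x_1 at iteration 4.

Iteration 1:
  x_1 = (9 - (1)·0.0000) / (3) = 3.0000
  x_2 = (1 - (-1)·3.0000) / (5) = 0.8000
Iteration 2:
  x_1 = (9 - (1)·0.8000) / (3) = 2.7333
  x_2 = (1 - (-1)·2.7333) / (5) = 0.7467
Iteration 3:
  x_1 = (9 - (1)·0.7467) / (3) = 2.7511
  x_2 = (1 - (-1)·2.7511) / (5) = 0.7502
Iteration 4:
  x_1 = (9 - (1)·0.7502) / (3) = 2.7499
  x_2 = (1 - (-1)·2.7499) / (5) = 0.7500

2.7499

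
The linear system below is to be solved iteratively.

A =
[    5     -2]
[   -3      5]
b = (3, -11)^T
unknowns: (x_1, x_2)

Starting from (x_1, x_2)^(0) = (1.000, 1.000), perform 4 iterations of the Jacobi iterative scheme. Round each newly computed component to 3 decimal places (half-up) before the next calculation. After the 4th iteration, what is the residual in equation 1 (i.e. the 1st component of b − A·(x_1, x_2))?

0.002

Iteration 1:
  x_1 = (3 - (-2)·1.000) / (5) = 1.000
  x_2 = (-11 - (-3)·1.000) / (5) = -1.600
Iteration 2:
  x_1 = (3 - (-2)·-1.600) / (5) = -0.040
  x_2 = (-11 - (-3)·1.000) / (5) = -1.600
Iteration 3:
  x_1 = (3 - (-2)·-1.600) / (5) = -0.040
  x_2 = (-11 - (-3)·-0.040) / (5) = -2.224
Iteration 4:
  x_1 = (3 - (-2)·-2.224) / (5) = -0.290
  x_2 = (-11 - (-3)·-0.040) / (5) = -2.224
Residual b − A·x = (0.002, -0.750)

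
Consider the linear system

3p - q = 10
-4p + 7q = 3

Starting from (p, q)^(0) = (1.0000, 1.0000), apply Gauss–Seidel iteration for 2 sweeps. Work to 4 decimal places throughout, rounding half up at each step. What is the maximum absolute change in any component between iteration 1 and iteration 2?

Iteration 1:
  p = (10 - (-1)·1.0000) / (3) = 3.6667
  q = (3 - (-4)·3.6667) / (7) = 2.5238
Iteration 2:
  p = (10 - (-1)·2.5238) / (3) = 4.1746
  q = (3 - (-4)·4.1746) / (7) = 2.8141
Change: (0.5079, 0.2903) → max |·| = 0.5079

0.5079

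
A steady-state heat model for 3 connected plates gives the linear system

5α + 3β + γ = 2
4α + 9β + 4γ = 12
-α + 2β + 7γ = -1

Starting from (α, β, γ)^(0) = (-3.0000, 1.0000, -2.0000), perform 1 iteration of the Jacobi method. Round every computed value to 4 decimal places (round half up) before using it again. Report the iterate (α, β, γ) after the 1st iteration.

(0.2000, 3.5556, -0.8571)

Iteration 1:
  α = (2 - (3)·1.0000 - (1)·-2.0000) / (5) = 0.2000
  β = (12 - (4)·-3.0000 - (4)·-2.0000) / (9) = 3.5556
  γ = (-1 - (-1)·-3.0000 - (2)·1.0000) / (7) = -0.8571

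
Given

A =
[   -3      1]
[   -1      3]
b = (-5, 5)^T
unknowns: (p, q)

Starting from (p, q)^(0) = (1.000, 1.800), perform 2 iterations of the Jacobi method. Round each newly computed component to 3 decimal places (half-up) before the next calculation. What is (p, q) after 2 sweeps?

Iteration 1:
  p = (-5 - (1)·1.800) / (-3) = 2.267
  q = (5 - (-1)·1.000) / (3) = 2.000
Iteration 2:
  p = (-5 - (1)·2.000) / (-3) = 2.333
  q = (5 - (-1)·2.267) / (3) = 2.422

(2.333, 2.422)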